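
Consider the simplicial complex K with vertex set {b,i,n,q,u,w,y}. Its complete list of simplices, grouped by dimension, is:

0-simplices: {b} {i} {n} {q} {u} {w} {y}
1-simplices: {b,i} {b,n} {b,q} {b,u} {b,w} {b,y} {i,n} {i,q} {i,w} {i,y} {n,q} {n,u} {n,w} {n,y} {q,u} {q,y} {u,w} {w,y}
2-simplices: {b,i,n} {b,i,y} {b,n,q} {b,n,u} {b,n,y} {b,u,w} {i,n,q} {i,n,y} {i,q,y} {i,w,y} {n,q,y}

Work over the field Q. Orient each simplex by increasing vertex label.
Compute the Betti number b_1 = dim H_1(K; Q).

b_1=3

n_0=7 n_1=18 n_2=11  [Q]
∂1: piv[bi,bn,bq,bu,bw,by] rk=6  ker:in,iq,iw,iy,nq,nu,nw,ny,qu,qy,uw,wy
∂2: piv[bin,biy,bnq,bnu,bny,buw,inq,iqy,iwy] rk=9  ker:iny,nqy
b_1=(18−6)−9=3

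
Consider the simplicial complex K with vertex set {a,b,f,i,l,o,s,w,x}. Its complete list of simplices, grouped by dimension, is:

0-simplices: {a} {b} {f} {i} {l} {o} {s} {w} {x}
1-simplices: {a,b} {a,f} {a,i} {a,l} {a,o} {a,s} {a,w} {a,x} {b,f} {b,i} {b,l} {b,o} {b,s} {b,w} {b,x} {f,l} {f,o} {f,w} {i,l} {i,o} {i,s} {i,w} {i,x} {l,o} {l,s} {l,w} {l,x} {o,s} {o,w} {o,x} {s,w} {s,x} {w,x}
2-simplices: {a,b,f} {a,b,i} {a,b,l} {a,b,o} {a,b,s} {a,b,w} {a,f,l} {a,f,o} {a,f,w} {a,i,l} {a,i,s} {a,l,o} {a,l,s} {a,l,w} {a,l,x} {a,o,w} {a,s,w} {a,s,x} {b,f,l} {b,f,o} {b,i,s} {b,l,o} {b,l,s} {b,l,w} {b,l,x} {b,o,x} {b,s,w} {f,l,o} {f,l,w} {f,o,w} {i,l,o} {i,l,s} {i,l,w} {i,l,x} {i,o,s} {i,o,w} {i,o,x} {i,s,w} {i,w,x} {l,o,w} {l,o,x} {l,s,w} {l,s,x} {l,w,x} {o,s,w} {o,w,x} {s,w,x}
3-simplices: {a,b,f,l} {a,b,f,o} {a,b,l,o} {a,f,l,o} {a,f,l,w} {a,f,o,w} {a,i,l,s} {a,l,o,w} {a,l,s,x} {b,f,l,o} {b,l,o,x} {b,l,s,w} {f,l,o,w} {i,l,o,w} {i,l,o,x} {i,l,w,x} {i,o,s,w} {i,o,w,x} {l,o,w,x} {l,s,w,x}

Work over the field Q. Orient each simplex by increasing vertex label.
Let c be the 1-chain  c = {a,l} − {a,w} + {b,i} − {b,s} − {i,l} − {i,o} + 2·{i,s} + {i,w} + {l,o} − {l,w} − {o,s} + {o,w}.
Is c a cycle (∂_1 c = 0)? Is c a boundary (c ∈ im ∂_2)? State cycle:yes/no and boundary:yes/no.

cycle:yes boundary:yes

n_0=9 n_1=33 n_2=47 n_3=20  [Q]
∂1: piv[ab,af,ai,al,ao,as,aw,ax] rk=8  ker:bf,bi,bl,bo,bs,bw,bx,fl,fo,fw,il,io,is,iw,ix,lo,ls,lw,lx,os,ow,ox,sw,sx,wx
∂2: piv[abf,abi,abl,abo,abs,abw,afl,afo,afw,ail,ais,alo,als,alw,alx,aow,asw,asx,blx,box,ilo,ilw,ilx,ios,iwx] rk=25  ker:bfl,bfo,bis,blo,bls,blw,bsw,flo,flw,fow,ils,iow,iox,isw,low,lox,lsw,lsx,lwx,osw,owx,swx
∂3: piv[abfl,abfo,ablo,aflo,aflw,afow,ails,alow,alsx,blox,blsw,ilow,ilox,ilwx,iosw,iowx,lswx] rk=17  ker:bflo,flow,lowx
∂1c = 0
c vs im∂2: reduces to 0 ⇒ boundary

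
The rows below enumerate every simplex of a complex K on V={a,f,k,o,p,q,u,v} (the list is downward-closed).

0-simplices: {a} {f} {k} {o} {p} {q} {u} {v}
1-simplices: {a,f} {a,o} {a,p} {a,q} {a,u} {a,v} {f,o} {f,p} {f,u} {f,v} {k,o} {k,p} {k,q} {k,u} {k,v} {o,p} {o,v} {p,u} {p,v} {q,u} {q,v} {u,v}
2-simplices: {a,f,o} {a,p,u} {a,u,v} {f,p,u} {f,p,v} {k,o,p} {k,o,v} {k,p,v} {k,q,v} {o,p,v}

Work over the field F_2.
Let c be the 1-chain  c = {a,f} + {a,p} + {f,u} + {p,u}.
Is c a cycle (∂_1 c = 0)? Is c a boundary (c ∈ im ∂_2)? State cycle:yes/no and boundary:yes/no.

n_0=8 n_1=22 n_2=10  [Z2]
∂1: piv[af,ao,ap,aq,au,av,ko] rk=7  ker:fo,fp,fu,fv,kp,kq,ku,kv,op,ov,pu,pv,qu,qv,uv
∂2: piv[afo,apu,auv,fpu,fpv,kop,kov,kpv,kqv] rk=9  ker:opv
∂1c = 0
c vs im∂2: residual ≠ 0 ⇒ not boundary

cycle:yes boundary:no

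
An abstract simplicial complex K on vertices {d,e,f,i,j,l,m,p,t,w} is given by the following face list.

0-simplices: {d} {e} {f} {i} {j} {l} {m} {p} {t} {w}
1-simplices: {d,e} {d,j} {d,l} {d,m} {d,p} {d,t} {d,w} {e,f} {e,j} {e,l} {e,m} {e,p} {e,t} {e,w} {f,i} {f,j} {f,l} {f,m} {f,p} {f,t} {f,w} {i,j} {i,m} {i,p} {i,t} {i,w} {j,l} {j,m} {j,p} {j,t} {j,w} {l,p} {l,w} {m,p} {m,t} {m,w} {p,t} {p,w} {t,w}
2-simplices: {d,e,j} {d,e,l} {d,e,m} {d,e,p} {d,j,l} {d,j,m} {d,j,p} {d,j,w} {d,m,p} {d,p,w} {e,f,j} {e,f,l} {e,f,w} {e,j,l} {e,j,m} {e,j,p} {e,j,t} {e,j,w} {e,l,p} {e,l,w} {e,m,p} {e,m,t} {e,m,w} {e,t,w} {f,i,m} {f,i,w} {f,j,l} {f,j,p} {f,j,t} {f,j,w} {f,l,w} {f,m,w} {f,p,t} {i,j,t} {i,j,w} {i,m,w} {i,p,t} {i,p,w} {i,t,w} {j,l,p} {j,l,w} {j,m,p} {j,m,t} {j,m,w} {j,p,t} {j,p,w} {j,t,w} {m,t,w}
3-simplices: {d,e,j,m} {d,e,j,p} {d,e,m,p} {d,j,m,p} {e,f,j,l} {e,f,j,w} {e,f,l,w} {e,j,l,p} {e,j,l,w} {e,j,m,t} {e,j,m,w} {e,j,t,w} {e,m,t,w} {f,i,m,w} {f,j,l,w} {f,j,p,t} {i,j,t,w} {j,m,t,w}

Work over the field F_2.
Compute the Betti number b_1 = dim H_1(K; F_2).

n_0=10 n_1=39 n_2=48 n_3=18  [Z2]
∂1: piv[de,dj,dl,dm,dp,dt,dw,ef,fi] rk=9  ker:ej,el,em,ep,et,ew,fj,fl,fm,fp,ft,fw,ij,im,ip,it,iw,jl,jm,jp,jt,jw,lp,lw,mp,mt,mw,pt,pw,tw
∂2: piv[dej,del,dem,dep,djl,djm,djp,djw,dmp,dpw,efj,efl,efw,ejt,ejw,elp,elw,emt,emw,etw,fim,fiw,fjp,fjt,fmw,fpt,ijt,ijw,ipt] rk=29  ker:ejl,ejm,ejp,emp,fjl,fjw,flw,imw,ipw,itw,jlp,jlw,jmp,jmt,jmw,jpt,jpw,jtw,mtw
∂3: piv[dejm,dejp,demp,djmp,efjl,efjw,eflw,ejlp,ejlw,ejmt,ejmw,ejtw,emtw,fimw,fjpt,ijtw] rk=16  ker:fjlw,jmtw
b_1=(39−9)−29=1

b_1=1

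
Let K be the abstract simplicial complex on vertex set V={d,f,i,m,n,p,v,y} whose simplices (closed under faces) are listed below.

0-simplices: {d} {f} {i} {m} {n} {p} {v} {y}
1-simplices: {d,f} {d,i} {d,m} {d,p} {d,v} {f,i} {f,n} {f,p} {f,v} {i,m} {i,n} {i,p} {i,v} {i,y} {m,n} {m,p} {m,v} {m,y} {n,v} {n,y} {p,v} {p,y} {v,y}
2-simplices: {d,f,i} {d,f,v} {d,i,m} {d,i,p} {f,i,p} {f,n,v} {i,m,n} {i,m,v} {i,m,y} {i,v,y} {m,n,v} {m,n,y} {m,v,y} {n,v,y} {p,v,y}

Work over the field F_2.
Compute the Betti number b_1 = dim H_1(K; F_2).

b_1=3

n_0=8 n_1=23 n_2=15  [Z2]
∂1: piv[df,di,dm,dp,dv,fn,iy] rk=7  ker:fi,fp,fv,im,in,ip,iv,mn,mp,mv,my,nv,ny,pv,py,vy
∂2: piv[dfi,dfv,dim,dip,fip,fnv,imn,imv,imy,ivy,mnv,mny,pvy] rk=13  ker:mvy,nvy
b_1=(23−7)−13=3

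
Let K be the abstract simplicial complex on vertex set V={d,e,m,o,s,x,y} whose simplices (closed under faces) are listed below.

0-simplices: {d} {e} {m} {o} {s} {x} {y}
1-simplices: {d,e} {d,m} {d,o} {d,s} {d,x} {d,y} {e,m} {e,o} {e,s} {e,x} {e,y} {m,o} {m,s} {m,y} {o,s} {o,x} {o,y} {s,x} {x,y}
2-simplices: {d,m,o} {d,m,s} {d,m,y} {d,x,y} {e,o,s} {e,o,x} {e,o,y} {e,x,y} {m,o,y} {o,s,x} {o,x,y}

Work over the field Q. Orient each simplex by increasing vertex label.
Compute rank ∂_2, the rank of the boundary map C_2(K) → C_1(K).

n_0=7 n_1=19 n_2=11  [Q]
∂1: piv[de,dm,do,ds,dx,dy] rk=6  ker:em,eo,es,ex,ey,mo,ms,my,os,ox,oy,sx,xy
∂2: piv[dmo,dms,dmy,dxy,eos,eox,eoy,exy,moy,osx] rk=10  ker:oxy
rk∂_2=10

rank∂_2=10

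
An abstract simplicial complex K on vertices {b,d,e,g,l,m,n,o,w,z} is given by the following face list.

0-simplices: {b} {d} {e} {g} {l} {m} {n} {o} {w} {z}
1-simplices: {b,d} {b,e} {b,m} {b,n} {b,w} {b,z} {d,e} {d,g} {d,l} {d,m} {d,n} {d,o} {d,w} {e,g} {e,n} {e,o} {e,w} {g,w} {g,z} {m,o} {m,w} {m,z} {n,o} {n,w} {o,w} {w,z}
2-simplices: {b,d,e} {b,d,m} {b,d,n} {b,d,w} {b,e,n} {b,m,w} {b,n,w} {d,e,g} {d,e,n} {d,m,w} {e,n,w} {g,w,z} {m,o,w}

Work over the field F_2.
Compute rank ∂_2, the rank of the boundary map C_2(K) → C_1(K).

n_0=10 n_1=26 n_2=13  [Z2]
∂1: piv[bd,be,bm,bn,bw,bz,dg,dl,do] rk=9  ker:de,dm,dn,dw,eg,en,eo,ew,gw,gz,mo,mw,mz,no,nw,ow,wz
∂2: piv[bde,bdm,bdn,bdw,ben,bmw,bnw,deg,enw,gwz,mow] rk=11  ker:den,dmw
rk∂_2=11

rank∂_2=11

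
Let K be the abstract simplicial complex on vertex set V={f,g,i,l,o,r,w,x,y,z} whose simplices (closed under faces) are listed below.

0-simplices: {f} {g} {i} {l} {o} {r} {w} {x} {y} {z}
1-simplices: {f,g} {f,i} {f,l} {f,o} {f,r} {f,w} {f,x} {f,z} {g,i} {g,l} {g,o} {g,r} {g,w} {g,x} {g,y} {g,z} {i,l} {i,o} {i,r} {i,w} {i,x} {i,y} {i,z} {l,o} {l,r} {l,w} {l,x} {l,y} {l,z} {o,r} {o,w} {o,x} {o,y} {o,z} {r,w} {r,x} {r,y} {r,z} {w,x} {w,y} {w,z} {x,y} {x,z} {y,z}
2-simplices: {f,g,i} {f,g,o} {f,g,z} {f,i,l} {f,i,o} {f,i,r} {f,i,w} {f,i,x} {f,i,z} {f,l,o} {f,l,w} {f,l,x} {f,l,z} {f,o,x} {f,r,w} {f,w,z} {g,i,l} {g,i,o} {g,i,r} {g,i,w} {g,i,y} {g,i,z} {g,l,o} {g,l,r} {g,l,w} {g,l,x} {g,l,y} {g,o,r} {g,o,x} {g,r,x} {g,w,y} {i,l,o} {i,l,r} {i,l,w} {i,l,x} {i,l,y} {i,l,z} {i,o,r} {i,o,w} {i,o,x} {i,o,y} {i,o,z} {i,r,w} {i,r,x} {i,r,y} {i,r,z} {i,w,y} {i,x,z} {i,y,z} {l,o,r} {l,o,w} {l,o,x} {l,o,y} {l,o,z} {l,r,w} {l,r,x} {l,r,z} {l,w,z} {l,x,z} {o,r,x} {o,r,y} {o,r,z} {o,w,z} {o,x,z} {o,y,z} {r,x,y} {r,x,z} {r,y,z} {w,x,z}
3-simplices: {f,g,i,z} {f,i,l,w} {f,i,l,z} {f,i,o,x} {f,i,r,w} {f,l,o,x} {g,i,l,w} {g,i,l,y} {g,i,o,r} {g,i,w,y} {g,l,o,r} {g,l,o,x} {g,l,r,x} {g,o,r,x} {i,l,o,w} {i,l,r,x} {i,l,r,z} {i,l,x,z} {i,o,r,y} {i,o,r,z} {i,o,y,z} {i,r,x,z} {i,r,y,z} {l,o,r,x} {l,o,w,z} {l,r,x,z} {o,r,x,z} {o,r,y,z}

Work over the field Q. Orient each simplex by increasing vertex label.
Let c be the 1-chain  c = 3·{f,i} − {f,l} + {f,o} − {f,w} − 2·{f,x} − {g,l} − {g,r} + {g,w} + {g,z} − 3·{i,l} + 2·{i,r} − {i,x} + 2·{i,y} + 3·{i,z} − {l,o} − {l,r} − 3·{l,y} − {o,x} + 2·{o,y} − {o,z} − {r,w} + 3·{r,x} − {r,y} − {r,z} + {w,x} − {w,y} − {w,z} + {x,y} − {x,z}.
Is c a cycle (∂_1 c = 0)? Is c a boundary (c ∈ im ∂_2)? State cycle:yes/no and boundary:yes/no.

cycle:yes boundary:yes

n_0=10 n_1=44 n_2=69 n_3=28  [Q]
∂1: piv[fg,fi,fl,fo,fr,fw,fx,fz,gy] rk=9  ker:gi,gl,go,gr,gw,gx,gz,il,io,ir,iw,ix,iy,iz,lo,lr,lw,lx,ly,lz,or,ow,ox,oy,oz,rw,rx,ry,rz,wx,wy,wz,xy,xz,yz
∂2: piv[fgi,fgo,fgz,fil,fio,fir,fiw,fix,fiz,flo,flw,flx,flz,fox,frw,fwz,gil,gir,giw,giy,glr,glx,gly,gor,grx,gwy,iow,ioy,ioz,iry,irz,ixz,iyz,rxy,wxz] rk=35  ker:gio,giz,glo,glw,gox,ilo,ilr,ilw,ilx,ily,ilz,ior,iox,irw,irx,iwy,lor,low,lox,loy,loz,lrw,lrx,lrz,lwz,lxz,orx,ory,orz,owz,oxz,oyz,rxz,ryz
∂3: piv[fgiz,filw,filz,fiox,firw,flox,gilw,gily,gior,giwy,glor,glox,glrx,gorx,ilow,ilrx,ilrz,ilxz,iory,iorz,ioyz,irxz,iryz,lowz,orxz] rk=25  ker:lorx,lrxz,oryz
∂1c = 0
c vs im∂2: reduces to 0 ⇒ boundary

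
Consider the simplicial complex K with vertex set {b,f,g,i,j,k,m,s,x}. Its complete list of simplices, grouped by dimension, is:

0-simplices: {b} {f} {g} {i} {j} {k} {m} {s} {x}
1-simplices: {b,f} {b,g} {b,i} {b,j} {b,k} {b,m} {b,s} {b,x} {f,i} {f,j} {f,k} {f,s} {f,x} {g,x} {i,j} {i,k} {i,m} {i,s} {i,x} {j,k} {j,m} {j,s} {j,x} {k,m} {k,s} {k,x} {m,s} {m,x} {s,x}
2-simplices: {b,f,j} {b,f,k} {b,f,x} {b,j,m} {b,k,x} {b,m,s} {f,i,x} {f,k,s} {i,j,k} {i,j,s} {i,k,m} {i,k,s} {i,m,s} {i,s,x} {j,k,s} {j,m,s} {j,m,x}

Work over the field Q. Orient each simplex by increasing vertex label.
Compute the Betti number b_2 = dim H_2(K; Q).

n_0=9 n_1=29 n_2=17  [Q]
∂1: piv[bf,bg,bi,bj,bk,bm,bs,bx] rk=8  ker:fi,fj,fk,fs,fx,gx,ij,ik,im,is,ix,jk,jm,js,jx,km,ks,kx,ms,mx,sx
∂2: piv[bfj,bfk,bfx,bjm,bkx,bms,fix,fks,ijk,ijs,ikm,iks,ims,isx,jms,jmx] rk=16  ker:jks
b_2=(17−16)−0=1

b_2=1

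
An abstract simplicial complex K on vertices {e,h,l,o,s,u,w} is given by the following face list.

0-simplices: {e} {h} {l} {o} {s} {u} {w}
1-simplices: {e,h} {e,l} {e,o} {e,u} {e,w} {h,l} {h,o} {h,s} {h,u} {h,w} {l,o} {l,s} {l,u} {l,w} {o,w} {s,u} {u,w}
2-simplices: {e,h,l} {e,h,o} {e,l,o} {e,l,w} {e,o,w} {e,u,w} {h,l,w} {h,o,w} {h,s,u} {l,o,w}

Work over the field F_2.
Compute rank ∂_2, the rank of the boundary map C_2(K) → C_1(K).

n_0=7 n_1=17 n_2=10  [Z2]
∂1: piv[eh,el,eo,eu,ew,hs] rk=6  ker:hl,ho,hu,hw,lo,ls,lu,lw,ow,su,uw
∂2: piv[ehl,eho,elo,elw,eow,euw,hlw,hsu] rk=8  ker:how,low
rk∂_2=8

rank∂_2=8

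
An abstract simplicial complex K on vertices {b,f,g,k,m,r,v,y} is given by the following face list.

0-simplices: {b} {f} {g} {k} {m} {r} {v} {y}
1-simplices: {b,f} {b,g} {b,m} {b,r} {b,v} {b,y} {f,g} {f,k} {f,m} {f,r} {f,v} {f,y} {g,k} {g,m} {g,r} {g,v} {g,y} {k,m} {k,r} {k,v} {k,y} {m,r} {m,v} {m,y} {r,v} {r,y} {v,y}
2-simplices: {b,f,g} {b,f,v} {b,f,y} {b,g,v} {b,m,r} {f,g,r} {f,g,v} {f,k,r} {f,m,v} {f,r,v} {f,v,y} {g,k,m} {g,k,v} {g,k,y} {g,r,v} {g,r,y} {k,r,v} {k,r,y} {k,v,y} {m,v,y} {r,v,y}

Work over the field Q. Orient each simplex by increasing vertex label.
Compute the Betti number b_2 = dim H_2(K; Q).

b_2=4

n_0=8 n_1=27 n_2=21  [Q]
∂1: piv[bf,bg,bm,br,bv,by,fk] rk=7  ker:fg,fm,fr,fv,fy,gk,gm,gr,gv,gy,km,kr,kv,ky,mr,mv,my,rv,ry,vy
∂2: piv[bfg,bfv,bfy,bgv,bmr,fgr,fkr,fmv,frv,fvy,gkm,gkv,gky,gry,krv,kvy,mvy] rk=17  ker:fgv,grv,kry,rvy
b_2=(21−17)−0=4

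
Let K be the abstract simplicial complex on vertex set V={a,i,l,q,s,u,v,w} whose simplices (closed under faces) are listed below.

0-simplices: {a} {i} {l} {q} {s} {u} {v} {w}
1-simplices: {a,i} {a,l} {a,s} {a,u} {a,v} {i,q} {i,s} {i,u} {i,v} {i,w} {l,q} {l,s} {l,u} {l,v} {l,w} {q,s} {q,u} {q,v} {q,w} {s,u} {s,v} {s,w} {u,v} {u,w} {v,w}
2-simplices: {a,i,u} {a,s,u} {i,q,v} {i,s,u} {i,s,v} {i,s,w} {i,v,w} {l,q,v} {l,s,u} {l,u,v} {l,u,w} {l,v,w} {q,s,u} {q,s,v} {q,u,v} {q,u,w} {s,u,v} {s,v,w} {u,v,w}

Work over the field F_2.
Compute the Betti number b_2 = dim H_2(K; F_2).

n_0=8 n_1=25 n_2=19  [Z2]
∂1: piv[ai,al,as,au,av,iq,iw] rk=7  ker:is,iu,iv,lq,ls,lu,lv,lw,qs,qu,qv,qw,su,sv,sw,uv,uw,vw
∂2: piv[aiu,asu,iqv,isu,isv,isw,ivw,lqv,lsu,luv,luw,lvw,qsu,qsv,quv,quw] rk=16  ker:suv,svw,uvw
b_2=(19−16)−0=3

b_2=3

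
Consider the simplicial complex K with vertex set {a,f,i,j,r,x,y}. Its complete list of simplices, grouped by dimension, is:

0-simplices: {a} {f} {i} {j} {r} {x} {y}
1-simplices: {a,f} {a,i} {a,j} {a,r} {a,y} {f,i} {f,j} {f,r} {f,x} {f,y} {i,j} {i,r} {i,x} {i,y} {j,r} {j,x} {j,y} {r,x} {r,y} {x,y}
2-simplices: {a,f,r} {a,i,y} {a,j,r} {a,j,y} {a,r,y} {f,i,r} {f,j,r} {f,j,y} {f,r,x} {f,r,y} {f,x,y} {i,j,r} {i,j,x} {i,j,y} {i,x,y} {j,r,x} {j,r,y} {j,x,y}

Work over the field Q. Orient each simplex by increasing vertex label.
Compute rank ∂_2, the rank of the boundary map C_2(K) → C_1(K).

rank∂_2=14

n_0=7 n_1=20 n_2=18  [Q]
∂1: piv[af,ai,aj,ar,ay,fx] rk=6  ker:fi,fj,fr,fy,ij,ir,ix,iy,jr,jx,jy,rx,ry,xy
∂2: piv[afr,aiy,ajr,ajy,ary,fir,fjr,fjy,frx,fxy,ijr,ijx,ijy,ixy] rk=14  ker:fry,jrx,jry,jxy
rk∂_2=14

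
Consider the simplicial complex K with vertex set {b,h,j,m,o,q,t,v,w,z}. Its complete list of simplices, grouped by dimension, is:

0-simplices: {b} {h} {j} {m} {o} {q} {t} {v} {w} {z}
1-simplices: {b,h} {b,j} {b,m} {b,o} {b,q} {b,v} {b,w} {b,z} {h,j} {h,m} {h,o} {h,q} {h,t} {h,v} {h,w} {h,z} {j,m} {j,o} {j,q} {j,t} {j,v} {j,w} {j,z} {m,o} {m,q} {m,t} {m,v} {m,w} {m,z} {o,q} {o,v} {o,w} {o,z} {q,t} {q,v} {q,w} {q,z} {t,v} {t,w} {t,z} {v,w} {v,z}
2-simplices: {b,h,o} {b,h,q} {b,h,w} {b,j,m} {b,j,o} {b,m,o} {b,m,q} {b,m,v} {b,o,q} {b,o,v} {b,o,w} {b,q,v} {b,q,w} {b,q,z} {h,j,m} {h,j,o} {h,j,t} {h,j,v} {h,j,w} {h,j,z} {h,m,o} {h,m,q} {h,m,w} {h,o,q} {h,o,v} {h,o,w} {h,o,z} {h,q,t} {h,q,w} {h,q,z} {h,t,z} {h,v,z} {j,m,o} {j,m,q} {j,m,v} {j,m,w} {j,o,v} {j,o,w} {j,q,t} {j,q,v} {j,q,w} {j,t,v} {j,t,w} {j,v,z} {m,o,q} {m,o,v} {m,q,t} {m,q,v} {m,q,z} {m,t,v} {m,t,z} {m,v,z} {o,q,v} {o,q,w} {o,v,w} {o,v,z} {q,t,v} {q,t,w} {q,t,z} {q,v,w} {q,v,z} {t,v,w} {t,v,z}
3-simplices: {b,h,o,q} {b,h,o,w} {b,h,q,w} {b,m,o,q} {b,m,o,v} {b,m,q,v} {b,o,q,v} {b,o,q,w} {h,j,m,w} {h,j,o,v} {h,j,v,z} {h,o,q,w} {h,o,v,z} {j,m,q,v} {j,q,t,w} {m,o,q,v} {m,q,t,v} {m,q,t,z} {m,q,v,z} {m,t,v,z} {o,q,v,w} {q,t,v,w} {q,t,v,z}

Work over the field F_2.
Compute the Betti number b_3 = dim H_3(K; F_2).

n_0=10 n_1=42 n_2=63 n_3=23  [Z2]
∂1: piv[bh,bj,bm,bo,bq,bv,bw,bz,ht] rk=9  ker:hj,hm,ho,hq,hv,hw,hz,jm,jo,jq,jt,jv,jw,jz,mo,mq,mt,mv,mw,mz,oq,ov,ow,oz,qt,qv,qw,qz,tv,tw,tz,vw,vz
∂2: piv[bho,bhq,bhw,bjm,bjo,bmo,bmq,bmv,boq,bov,bow,bqv,bqw,bqz,hjm,hjo,hjt,hjv,hjw,hjz,hmw,hov,hoz,hqt,hqz,htz,hvz,jmq,jtv,jtw,mqt,mqz,ovw] rk=33  ker:hmo,hmq,hoq,how,hqw,jmo,jmv,jmw,jov,jow,jqt,jqv,jqw,jvz,moq,mov,mqv,mtv,mtz,mvz,oqv,oqw,ovz,qtv,qtw,qtz,qvw,qvz,tvw,tvz
∂3: piv[bhoq,bhow,bhqw,bmoq,bmov,bmqv,boqv,boqw,hjmw,hjov,hjvz,hovz,jmqv,jqtw,mqtv,mqtz,mqvz,mtvz,oqvw,qtvw] rk=20  ker:hoqw,moqv,qtvz
b_3=(23−20)−0=3

b_3=3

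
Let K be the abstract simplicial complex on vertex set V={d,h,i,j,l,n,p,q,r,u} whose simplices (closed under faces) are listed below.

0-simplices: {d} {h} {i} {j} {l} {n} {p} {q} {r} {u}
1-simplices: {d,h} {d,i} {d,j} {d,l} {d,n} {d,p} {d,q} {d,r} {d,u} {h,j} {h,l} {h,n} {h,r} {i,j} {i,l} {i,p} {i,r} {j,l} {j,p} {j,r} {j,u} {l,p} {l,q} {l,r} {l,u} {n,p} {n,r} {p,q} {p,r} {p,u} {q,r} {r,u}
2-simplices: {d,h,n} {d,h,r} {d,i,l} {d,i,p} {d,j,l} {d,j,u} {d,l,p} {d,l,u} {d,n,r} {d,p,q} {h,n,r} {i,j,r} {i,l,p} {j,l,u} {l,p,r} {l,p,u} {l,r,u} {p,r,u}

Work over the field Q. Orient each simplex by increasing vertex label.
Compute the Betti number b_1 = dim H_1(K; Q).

n_0=10 n_1=32 n_2=18  [Q]
∂1: piv[dh,di,dj,dl,dn,dp,dq,dr,du] rk=9  ker:hj,hl,hn,hr,ij,il,ip,ir,jl,jp,jr,ju,lp,lq,lr,lu,np,nr,pq,pr,pu,qr,ru
∂2: piv[dhn,dhr,dil,dip,djl,dju,dlp,dlu,dnr,dpq,ijr,lpr,lpu,lru] rk=14  ker:hnr,ilp,jlu,pru
b_1=(32−9)−14=9

b_1=9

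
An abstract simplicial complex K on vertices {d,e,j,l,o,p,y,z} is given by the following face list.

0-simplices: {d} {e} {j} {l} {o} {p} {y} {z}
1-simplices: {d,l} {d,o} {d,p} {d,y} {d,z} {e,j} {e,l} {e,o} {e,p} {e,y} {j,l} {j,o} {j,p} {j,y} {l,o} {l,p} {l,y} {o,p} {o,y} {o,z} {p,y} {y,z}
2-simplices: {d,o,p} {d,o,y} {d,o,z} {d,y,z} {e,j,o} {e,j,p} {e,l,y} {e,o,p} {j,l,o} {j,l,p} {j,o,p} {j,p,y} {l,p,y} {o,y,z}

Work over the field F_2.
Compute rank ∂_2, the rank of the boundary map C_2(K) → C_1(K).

rank∂_2=12

n_0=8 n_1=22 n_2=14  [Z2]
∂1: piv[dl,do,dp,dy,dz,ej,el] rk=7  ker:eo,ep,ey,jl,jo,jp,jy,lo,lp,ly,op,oy,oz,py,yz
∂2: piv[dop,doy,doz,dyz,ejo,ejp,ely,eop,jlo,jlp,jpy,lpy] rk=12  ker:jop,oyz
rk∂_2=12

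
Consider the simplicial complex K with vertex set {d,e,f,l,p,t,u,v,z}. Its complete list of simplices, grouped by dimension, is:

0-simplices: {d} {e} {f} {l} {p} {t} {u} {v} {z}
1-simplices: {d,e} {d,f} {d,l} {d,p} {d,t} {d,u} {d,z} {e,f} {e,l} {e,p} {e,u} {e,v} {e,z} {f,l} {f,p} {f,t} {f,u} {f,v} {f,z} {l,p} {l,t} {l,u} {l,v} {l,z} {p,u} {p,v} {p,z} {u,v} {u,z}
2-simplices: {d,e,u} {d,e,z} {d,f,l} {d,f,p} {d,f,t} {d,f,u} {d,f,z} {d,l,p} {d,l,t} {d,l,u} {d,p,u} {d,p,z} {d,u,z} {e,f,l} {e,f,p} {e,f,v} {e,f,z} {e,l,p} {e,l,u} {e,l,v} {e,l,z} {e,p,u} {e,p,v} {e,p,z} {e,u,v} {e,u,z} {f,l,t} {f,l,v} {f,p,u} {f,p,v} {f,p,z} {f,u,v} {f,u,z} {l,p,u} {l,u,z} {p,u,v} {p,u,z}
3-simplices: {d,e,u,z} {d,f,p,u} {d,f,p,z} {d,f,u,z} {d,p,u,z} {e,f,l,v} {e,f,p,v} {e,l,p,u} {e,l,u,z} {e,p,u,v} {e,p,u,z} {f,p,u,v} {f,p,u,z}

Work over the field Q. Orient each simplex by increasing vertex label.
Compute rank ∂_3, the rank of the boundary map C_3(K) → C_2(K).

n_0=9 n_1=29 n_2=37 n_3=13  [Q]
∂1: piv[de,df,dl,dp,dt,du,dz,ev] rk=8  ker:ef,el,ep,eu,ez,fl,fp,ft,fu,fv,fz,lp,lt,lu,lv,lz,pu,pv,pz,uv,uz
∂2: piv[deu,dez,dfl,dfp,dft,dfu,dfz,dlp,dlt,dlu,dpu,dpz,duz,efl,efp,efv,efz,elv,elz,epv,euv] rk=21  ker:elp,elu,epu,epz,euz,flt,flv,fpu,fpv,fpz,fuv,fuz,lpu,luz,puv,puz
∂3: piv[deuz,dfpu,dfpz,dfuz,dpuz,eflv,efpv,elpu,eluz,epuv,epuz,fpuv] rk=12  ker:fpuz
rk∂_3=12

rank∂_3=12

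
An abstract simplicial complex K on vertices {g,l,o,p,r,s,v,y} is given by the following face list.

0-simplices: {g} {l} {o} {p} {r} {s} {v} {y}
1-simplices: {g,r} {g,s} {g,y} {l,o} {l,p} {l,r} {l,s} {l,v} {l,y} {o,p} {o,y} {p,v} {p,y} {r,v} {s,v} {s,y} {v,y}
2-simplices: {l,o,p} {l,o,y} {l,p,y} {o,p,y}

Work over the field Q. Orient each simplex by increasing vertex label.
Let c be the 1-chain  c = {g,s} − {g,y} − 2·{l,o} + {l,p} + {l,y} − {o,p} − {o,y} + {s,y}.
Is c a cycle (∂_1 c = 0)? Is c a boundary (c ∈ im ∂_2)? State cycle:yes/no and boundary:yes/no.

n_0=8 n_1=17 n_2=4  [Q]
∂1: piv[gr,gs,gy,lo,lp,lr,lv] rk=7  ker:ls,ly,op,oy,pv,py,rv,sv,sy,vy
∂2: piv[lop,loy,lpy] rk=3  ker:opy
∂1c = 0
c vs im∂2: residual ≠ 0 ⇒ not boundary

cycle:yes boundary:no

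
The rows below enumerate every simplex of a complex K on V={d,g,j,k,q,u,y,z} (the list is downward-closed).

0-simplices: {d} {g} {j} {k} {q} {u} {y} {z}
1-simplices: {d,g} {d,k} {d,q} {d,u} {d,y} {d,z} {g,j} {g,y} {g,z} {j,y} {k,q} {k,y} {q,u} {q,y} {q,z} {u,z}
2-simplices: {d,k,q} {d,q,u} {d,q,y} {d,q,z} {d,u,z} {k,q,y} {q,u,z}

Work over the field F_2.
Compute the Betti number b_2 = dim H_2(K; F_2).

n_0=8 n_1=16 n_2=7  [Z2]
∂1: piv[dg,dk,dq,du,dy,dz,gj] rk=7  ker:gy,gz,jy,kq,ky,qu,qy,qz,uz
∂2: piv[dkq,dqu,dqy,dqz,duz,kqy] rk=6  ker:quz
b_2=(7−6)−0=1

b_2=1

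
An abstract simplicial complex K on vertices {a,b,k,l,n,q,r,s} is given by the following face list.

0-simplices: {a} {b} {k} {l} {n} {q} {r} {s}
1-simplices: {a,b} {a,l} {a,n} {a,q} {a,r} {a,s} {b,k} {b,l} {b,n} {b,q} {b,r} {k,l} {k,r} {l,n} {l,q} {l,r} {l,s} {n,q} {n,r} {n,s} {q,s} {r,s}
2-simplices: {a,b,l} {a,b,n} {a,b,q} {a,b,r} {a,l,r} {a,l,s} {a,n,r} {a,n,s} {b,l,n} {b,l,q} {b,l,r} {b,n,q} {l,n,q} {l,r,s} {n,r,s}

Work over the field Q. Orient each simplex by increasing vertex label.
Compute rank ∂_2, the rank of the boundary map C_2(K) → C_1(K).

rank∂_2=12

n_0=8 n_1=22 n_2=15  [Q]
∂1: piv[ab,al,an,aq,ar,as,bk] rk=7  ker:bl,bn,bq,br,kl,kr,ln,lq,lr,ls,nq,nr,ns,qs,rs
∂2: piv[abl,abn,abq,abr,alr,als,anr,ans,bln,blq,bnq,lrs] rk=12  ker:blr,lnq,nrs
rk∂_2=12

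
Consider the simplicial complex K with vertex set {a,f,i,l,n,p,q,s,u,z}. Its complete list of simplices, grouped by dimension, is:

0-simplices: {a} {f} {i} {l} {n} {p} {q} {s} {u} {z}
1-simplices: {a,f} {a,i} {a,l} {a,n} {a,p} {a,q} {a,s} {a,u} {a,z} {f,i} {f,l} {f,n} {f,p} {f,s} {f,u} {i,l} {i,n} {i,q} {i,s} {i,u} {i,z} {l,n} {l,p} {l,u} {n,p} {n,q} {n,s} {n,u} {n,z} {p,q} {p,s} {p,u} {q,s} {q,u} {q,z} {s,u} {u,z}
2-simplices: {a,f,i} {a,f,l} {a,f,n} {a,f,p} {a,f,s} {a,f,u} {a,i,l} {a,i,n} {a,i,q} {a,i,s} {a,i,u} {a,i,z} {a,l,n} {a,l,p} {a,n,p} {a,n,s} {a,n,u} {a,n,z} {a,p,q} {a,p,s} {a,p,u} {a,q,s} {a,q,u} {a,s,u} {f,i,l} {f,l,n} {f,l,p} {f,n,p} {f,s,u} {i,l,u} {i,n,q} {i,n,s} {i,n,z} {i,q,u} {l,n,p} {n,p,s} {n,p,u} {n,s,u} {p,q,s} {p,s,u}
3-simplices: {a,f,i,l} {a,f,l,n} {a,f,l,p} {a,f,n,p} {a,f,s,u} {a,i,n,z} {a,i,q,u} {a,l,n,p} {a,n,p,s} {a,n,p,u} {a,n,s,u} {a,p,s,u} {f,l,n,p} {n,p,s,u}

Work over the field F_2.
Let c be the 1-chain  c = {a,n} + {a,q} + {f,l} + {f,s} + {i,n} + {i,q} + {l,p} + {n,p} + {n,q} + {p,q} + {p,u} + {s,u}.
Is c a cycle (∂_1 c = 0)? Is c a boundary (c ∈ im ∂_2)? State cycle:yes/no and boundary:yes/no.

n_0=10 n_1=37 n_2=40 n_3=14  [Z2]
∂1: piv[af,ai,al,an,ap,aq,as,au,az] rk=9  ker:fi,fl,fn,fp,fs,fu,il,in,iq,is,iu,iz,ln,lp,lu,np,nq,ns,nu,nz,pq,ps,pu,qs,qu,qz,su,uz
∂2: piv[afi,afl,afn,afp,afs,afu,ail,ain,aiq,ais,aiu,aiz,aln,alp,anp,ans,anu,anz,apq,aps,apu,aqs,aqu,asu,ilu,inq] rk=26  ker:fil,fln,flp,fnp,fsu,ins,inz,iqu,lnp,nps,npu,nsu,pqs,psu
∂3: piv[afil,afln,aflp,afnp,afsu,ainz,aiqu,alnp,anps,anpu,ansu,apsu] rk=12  ker:flnp,npsu
∂1c = 0
c vs im∂2: reduces to 0 ⇒ boundary

cycle:yes boundary:yes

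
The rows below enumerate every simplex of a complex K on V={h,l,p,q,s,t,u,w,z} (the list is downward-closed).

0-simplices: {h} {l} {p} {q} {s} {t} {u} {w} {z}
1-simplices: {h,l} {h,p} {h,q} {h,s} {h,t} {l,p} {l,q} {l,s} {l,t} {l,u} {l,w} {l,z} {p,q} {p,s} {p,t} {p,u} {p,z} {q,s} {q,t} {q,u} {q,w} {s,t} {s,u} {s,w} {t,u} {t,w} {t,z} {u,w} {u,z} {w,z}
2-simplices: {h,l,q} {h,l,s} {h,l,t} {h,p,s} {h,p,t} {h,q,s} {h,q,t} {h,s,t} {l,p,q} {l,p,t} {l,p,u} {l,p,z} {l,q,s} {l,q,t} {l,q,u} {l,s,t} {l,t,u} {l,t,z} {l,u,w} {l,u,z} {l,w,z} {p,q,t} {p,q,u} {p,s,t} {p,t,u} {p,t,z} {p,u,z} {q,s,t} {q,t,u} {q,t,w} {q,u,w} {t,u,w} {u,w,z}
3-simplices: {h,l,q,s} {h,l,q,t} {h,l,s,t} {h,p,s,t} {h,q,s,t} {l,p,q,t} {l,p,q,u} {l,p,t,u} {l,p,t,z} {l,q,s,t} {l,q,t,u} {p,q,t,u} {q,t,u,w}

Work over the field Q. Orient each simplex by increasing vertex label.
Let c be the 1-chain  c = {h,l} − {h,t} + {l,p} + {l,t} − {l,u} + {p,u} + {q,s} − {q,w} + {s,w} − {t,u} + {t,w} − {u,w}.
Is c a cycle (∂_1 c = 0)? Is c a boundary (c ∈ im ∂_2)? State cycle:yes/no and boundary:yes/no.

cycle:yes boundary:no

n_0=9 n_1=30 n_2=33 n_3=13  [Q]
∂1: piv[hl,hp,hq,hs,ht,lu,lw,lz] rk=8  ker:lp,lq,ls,lt,pq,ps,pt,pu,pz,qs,qt,qu,qw,st,su,sw,tu,tw,tz,uw,uz,wz
∂2: piv[hlq,hls,hlt,hps,hpt,hqs,hqt,hst,lpq,lpt,lpu,lpz,lqu,ltu,ltz,luw,luz,lwz,qtw,quw] rk=20  ker:lqs,lqt,lst,pqt,pqu,pst,ptu,ptz,puz,qst,qtu,tuw,uwz
∂3: piv[hlqs,hlqt,hlst,hpst,hqst,lpqt,lpqu,lptu,lptz,lqtu,qtuw] rk=11  ker:lqst,pqtu
∂1c = 0
c vs im∂2: residual ≠ 0 ⇒ not boundary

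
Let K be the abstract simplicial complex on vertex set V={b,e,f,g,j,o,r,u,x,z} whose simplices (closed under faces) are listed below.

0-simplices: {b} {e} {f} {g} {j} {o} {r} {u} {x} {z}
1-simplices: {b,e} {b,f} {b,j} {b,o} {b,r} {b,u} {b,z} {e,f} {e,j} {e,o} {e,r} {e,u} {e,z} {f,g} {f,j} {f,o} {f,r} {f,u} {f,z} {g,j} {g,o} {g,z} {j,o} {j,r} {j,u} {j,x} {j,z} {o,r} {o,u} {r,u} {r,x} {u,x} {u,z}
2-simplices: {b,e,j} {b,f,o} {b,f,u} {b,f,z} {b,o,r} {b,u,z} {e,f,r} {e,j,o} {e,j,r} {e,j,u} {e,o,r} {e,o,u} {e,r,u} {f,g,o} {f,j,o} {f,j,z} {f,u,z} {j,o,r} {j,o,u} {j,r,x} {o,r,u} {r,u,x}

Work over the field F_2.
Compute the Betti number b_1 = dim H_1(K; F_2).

b_1=6

n_0=10 n_1=33 n_2=22  [Z2]
∂1: piv[be,bf,bj,bo,br,bu,bz,fg,jx] rk=9  ker:ef,ej,eo,er,eu,ez,fj,fo,fr,fu,fz,gj,go,gz,jo,jr,ju,jz,or,ou,ru,rx,ux,uz
∂2: piv[bej,bfo,bfu,bfz,bor,buz,efr,ejo,ejr,eju,eor,eou,eru,fgo,fjo,fjz,jrx,rux] rk=18  ker:fuz,jor,jou,oru
b_1=(33−9)−18=6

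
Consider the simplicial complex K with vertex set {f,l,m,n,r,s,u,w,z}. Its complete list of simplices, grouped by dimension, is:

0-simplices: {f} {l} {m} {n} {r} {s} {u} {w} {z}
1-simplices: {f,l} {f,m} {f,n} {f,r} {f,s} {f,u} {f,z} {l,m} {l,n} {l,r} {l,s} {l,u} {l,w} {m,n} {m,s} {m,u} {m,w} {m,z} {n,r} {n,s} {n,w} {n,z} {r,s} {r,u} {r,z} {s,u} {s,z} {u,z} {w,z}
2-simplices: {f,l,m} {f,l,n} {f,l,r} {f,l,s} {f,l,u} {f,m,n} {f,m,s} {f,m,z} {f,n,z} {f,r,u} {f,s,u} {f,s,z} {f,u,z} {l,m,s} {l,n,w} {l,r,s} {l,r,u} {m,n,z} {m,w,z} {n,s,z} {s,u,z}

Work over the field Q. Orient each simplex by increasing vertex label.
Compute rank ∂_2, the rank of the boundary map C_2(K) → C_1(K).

n_0=9 n_1=29 n_2=21  [Q]
∂1: piv[fl,fm,fn,fr,fs,fu,fz,lw] rk=8  ker:lm,ln,lr,ls,lu,mn,ms,mu,mw,mz,nr,ns,nw,nz,rs,ru,rz,su,sz,uz,wz
∂2: piv[flm,fln,flr,fls,flu,fmn,fms,fmz,fnz,fru,fsu,fsz,fuz,lnw,lrs,mwz,nsz] rk=17  ker:lms,lru,mnz,suz
rk∂_2=17

rank∂_2=17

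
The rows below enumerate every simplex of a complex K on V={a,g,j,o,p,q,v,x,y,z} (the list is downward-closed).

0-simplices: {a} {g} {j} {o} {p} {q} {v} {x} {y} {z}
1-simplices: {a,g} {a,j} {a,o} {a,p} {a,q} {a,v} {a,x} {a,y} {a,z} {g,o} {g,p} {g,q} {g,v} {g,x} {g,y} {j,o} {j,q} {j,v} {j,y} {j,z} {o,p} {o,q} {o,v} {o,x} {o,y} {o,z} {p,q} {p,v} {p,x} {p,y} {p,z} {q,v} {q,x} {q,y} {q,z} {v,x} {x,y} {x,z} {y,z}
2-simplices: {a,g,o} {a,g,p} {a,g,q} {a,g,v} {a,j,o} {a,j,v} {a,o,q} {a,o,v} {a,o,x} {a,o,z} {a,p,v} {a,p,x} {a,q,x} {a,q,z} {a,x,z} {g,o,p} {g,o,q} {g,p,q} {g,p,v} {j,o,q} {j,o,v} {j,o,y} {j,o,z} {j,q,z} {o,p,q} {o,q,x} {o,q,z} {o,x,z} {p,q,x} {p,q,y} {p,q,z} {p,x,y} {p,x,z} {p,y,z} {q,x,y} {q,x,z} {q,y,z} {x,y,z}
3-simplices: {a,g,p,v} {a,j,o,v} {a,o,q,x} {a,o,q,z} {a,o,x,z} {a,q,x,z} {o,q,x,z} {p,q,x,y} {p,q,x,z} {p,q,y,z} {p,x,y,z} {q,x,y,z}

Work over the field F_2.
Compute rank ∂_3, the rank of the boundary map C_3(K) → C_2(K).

n_0=10 n_1=39 n_2=38 n_3=12  [Z2]
∂1: piv[ag,aj,ao,ap,aq,av,ax,ay,az] rk=9  ker:go,gp,gq,gv,gx,gy,jo,jq,jv,jy,jz,op,oq,ov,ox,oy,oz,pq,pv,px,py,pz,qv,qx,qy,qz,vx,xy,xz,yz
∂2: piv[ago,agp,agq,agv,ajo,ajv,aoq,aov,aox,aoz,apv,apx,aqx,aqz,axz,gop,gpq,joq,joy,joz,pqy,pqz,pxy,pyz] rk=24  ker:goq,gpv,jov,jqz,opq,oqx,oqz,oxz,pqx,pxz,qxy,qxz,qyz,xyz
∂3: piv[agpv,ajov,aoqx,aoqz,aoxz,aqxz,pqxy,pqxz,pqyz,pxyz] rk=10  ker:oqxz,qxyz
rk∂_3=10

rank∂_3=10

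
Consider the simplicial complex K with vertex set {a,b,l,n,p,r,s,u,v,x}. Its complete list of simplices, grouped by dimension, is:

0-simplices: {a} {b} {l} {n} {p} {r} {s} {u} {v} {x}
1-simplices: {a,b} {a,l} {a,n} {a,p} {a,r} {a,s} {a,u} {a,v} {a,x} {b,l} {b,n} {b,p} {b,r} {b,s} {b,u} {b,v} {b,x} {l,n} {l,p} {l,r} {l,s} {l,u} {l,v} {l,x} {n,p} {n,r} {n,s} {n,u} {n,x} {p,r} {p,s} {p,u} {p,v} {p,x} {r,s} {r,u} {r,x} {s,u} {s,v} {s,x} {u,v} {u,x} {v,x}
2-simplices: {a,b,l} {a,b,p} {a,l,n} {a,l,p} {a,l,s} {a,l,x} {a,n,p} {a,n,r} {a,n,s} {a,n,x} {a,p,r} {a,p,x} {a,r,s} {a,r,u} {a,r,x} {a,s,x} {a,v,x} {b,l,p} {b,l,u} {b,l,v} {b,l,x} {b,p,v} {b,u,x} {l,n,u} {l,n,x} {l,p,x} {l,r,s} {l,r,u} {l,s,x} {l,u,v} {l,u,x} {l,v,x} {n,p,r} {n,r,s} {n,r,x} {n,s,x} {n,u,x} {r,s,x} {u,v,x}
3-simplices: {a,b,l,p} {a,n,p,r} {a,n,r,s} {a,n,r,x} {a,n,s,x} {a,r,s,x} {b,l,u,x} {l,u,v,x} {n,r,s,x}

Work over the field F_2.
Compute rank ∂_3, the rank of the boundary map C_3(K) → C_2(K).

rank∂_3=8

n_0=10 n_1=43 n_2=39 n_3=9  [Z2]
∂1: piv[ab,al,an,ap,ar,as,au,av,ax] rk=9  ker:bl,bn,bp,br,bs,bu,bv,bx,ln,lp,lr,ls,lu,lv,lx,np,nr,ns,nu,nx,pr,ps,pu,pv,px,rs,ru,rx,su,sv,sx,uv,ux,vx
∂2: piv[abl,abp,aln,alp,als,alx,anp,anr,ans,anx,apr,apx,ars,aru,arx,asx,avx,blu,blv,blx,bpv,bux,lnu,lrs,lru,luv,lvx] rk=27  ker:blp,lnx,lpx,lsx,lux,npr,nrs,nrx,nsx,nux,rsx,uvx
∂3: piv[ablp,anpr,anrs,anrx,ansx,arsx,blux,luvx] rk=8  ker:nrsx
rk∂_3=8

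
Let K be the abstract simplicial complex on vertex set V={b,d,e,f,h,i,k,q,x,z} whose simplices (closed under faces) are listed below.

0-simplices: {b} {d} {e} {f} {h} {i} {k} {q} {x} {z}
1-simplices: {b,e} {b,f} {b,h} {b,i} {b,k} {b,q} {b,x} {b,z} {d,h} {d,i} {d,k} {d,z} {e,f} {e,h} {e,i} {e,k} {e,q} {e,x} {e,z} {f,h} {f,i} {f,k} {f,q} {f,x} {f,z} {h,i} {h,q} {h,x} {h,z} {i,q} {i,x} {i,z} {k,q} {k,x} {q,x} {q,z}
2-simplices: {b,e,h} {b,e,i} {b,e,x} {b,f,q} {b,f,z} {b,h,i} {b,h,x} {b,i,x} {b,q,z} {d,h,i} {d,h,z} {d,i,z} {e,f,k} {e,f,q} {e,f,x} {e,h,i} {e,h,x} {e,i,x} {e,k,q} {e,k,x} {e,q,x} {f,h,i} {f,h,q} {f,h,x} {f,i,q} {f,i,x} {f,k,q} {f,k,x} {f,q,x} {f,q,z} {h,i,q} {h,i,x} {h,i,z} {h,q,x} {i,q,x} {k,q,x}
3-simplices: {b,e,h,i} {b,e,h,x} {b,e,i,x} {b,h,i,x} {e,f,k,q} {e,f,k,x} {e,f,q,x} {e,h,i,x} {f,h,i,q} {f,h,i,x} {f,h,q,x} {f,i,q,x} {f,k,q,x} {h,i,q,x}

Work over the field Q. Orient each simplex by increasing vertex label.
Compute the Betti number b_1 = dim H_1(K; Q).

n_0=10 n_1=36 n_2=36 n_3=14  [Q]
∂1: piv[be,bf,bh,bi,bk,bq,bx,bz,dh] rk=9  ker:di,dk,dz,ef,eh,ei,ek,eq,ex,ez,fh,fi,fk,fq,fx,fz,hi,hq,hx,hz,iq,ix,iz,kq,kx,qx,qz
∂2: piv[beh,bei,bex,bfq,bfz,bhi,bhx,bix,bqz,dhi,dhz,diz,efk,efq,efx,ekq,ekx,eqx,fhi,fhq,fhx,fiq] rk=22  ker:ehi,ehx,eix,fix,fkq,fkx,fqx,fqz,hiq,hix,hiz,hqx,iqx,kqx
∂3: piv[behi,behx,beix,bhix,efkq,efkx,efqx,fhiq,fhix,fhqx,fiqx,fkqx] rk=12  ker:ehix,hiqx
b_1=(36−9)−22=5

b_1=5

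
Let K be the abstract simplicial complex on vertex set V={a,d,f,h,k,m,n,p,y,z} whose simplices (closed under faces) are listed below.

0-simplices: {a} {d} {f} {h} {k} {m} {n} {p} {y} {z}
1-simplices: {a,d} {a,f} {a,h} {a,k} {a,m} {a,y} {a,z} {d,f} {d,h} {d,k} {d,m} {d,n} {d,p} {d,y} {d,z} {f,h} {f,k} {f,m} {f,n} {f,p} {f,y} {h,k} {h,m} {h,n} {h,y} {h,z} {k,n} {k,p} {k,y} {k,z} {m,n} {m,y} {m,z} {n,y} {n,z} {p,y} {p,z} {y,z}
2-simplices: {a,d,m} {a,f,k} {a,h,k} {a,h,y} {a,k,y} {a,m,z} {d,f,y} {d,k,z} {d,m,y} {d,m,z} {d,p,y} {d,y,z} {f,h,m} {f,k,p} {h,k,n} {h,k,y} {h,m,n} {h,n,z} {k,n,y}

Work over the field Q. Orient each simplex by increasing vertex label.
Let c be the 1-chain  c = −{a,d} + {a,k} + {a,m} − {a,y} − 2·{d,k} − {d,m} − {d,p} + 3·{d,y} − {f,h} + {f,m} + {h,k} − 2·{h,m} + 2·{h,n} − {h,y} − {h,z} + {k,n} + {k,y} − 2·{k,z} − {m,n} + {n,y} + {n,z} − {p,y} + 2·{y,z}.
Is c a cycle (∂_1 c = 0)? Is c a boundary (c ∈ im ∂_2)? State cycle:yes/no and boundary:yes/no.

cycle:yes boundary:yes

n_0=10 n_1=38 n_2=19  [Q]
∂1: piv[ad,af,ah,ak,am,ay,az,dn,dp] rk=9  ker:df,dh,dk,dm,dy,dz,fh,fk,fm,fn,fp,fy,hk,hm,hn,hy,hz,kn,kp,ky,kz,mn,my,mz,ny,nz,py,pz,yz
∂2: piv[adm,afk,ahk,ahy,aky,amz,dfy,dkz,dmy,dmz,dpy,dyz,fhm,fkp,hkn,hmn,hnz,kny] rk=18  ker:hky
∂1c = 0
c vs im∂2: reduces to 0 ⇒ boundary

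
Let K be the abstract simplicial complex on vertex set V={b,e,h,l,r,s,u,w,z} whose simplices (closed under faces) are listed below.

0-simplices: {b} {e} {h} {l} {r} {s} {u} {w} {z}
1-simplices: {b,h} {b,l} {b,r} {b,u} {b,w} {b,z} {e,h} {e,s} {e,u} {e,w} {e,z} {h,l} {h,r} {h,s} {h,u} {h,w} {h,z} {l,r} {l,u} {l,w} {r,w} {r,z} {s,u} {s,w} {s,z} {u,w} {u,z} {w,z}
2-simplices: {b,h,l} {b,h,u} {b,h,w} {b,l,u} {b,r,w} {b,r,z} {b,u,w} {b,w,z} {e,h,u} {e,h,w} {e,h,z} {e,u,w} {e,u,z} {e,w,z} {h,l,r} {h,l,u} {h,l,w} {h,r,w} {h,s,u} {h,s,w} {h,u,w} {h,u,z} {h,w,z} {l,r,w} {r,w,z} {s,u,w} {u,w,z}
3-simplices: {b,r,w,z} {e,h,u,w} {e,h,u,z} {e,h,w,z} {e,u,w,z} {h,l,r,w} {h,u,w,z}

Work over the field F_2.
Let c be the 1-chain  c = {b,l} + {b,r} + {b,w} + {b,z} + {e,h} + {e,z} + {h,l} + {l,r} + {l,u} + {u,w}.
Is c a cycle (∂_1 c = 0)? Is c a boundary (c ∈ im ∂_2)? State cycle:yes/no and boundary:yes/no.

n_0=9 n_1=28 n_2=27 n_3=7  [Z2]
∂1: piv[bh,bl,br,bu,bw,bz,eh,es] rk=8  ker:eu,ew,ez,hl,hr,hs,hu,hw,hz,lr,lu,lw,rw,rz,su,sw,sz,uw,uz,wz
∂2: piv[bhl,bhu,bhw,blu,brw,brz,buw,bwz,ehu,ehw,ehz,euz,ewz,hlr,hlw,hrw,hsu,hsw] rk=18  ker:euw,hlu,huw,huz,hwz,lrw,rwz,suw,uwz
∂3: piv[brwz,ehuw,ehuz,ehwz,euwz,hlrw] rk=6  ker:huwz
∂1c = 0
c vs im∂2: reduces to 0 ⇒ boundary

cycle:yes boundary:yes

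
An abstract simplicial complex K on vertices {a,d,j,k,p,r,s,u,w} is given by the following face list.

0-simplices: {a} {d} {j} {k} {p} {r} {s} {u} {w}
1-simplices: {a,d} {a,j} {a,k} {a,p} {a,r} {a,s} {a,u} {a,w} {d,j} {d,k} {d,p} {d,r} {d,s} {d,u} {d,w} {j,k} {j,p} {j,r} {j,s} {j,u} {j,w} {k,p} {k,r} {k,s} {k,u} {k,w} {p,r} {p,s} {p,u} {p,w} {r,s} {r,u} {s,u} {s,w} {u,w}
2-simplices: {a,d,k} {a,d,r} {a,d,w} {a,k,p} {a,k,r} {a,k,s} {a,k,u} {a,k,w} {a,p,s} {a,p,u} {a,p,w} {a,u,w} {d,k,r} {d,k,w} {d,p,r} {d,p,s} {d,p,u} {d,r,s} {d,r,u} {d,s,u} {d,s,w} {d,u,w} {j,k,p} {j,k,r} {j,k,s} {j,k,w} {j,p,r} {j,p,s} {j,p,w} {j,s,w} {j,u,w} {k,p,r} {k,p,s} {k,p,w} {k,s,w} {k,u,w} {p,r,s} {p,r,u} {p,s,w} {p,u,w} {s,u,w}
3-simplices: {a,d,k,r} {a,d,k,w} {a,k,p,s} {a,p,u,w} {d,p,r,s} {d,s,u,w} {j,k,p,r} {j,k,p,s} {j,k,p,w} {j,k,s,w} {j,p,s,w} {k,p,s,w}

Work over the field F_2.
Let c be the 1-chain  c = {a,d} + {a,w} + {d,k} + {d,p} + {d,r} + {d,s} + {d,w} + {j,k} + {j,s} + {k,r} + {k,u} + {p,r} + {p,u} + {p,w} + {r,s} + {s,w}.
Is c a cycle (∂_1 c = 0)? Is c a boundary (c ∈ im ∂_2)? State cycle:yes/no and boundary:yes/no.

n_0=9 n_1=35 n_2=41 n_3=12  [Z2]
∂1: piv[ad,aj,ak,ap,ar,as,au,aw] rk=8  ker:dj,dk,dp,dr,ds,du,dw,jk,jp,jr,js,ju,jw,kp,kr,ks,ku,kw,pr,ps,pu,pw,rs,ru,su,sw,uw
∂2: piv[adk,adr,adw,akp,akr,aks,aku,akw,aps,apu,apw,auw,dpr,dps,dpu,drs,dru,dsu,dsw,duw,jkp,jkr,jks,jkw,juw] rk=25  ker:dkr,dkw,jpr,jps,jpw,jsw,kpr,kps,kpw,ksw,kuw,prs,pru,psw,puw,suw
∂3: piv[adkr,adkw,akps,apuw,dprs,dsuw,jkpr,jkps,jkpw,jksw,jpsw] rk=11  ker:kpsw
∂1c = 0
c vs im∂2: reduces to 0 ⇒ boundary

cycle:yes boundary:yes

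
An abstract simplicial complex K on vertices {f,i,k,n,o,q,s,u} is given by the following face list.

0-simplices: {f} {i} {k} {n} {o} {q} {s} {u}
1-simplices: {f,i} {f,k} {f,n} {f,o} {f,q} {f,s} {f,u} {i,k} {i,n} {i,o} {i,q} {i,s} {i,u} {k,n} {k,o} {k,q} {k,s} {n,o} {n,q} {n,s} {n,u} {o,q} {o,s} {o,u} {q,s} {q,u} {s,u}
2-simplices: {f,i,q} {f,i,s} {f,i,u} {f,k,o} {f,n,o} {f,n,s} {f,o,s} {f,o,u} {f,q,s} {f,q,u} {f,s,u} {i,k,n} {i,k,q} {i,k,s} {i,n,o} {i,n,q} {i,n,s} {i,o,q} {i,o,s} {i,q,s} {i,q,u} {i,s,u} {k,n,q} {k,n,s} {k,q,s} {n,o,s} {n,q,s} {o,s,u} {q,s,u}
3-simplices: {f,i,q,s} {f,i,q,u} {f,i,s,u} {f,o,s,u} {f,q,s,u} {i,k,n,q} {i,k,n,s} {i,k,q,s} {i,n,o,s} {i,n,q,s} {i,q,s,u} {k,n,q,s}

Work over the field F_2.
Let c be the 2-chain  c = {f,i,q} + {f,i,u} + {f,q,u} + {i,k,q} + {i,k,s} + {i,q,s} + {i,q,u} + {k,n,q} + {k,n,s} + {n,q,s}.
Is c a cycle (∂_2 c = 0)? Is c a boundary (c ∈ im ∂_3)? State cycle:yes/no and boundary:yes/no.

cycle:yes boundary:yes

n_0=8 n_1=27 n_2=29 n_3=12  [Z2]
∂1: piv[fi,fk,fn,fo,fq,fs,fu] rk=7  ker:ik,in,io,iq,is,iu,kn,ko,kq,ks,no,nq,ns,nu,oq,os,ou,qs,qu,su
∂2: piv[fiq,fis,fiu,fko,fno,fns,fos,fou,fqs,fqu,fsu,ikn,ikq,iks,ino,inq,ins,ioq] rk=18  ker:ios,iqs,iqu,isu,knq,kns,kqs,nos,nqs,osu,qsu
∂3: piv[fiqs,fiqu,fisu,fosu,fqsu,iknq,ikns,ikqs,inos,inqs] rk=10  ker:iqsu,knqs
∂2c = 0
c vs im∂3: reduces to 0 ⇒ boundary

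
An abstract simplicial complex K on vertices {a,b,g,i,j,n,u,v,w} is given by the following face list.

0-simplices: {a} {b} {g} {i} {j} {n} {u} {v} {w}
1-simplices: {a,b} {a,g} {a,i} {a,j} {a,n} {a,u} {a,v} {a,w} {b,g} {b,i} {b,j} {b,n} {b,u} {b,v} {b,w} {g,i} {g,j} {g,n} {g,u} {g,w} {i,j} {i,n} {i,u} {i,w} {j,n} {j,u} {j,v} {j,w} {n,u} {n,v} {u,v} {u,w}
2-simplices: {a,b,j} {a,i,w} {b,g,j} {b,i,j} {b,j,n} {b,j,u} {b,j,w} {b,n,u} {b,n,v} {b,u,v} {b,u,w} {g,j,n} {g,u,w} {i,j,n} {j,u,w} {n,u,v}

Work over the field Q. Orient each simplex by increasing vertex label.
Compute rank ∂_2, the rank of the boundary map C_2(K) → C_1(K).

n_0=9 n_1=32 n_2=16  [Q]
∂1: piv[ab,ag,ai,aj,an,au,av,aw] rk=8  ker:bg,bi,bj,bn,bu,bv,bw,gi,gj,gn,gu,gw,ij,in,iu,iw,jn,ju,jv,jw,nu,nv,uv,uw
∂2: piv[abj,aiw,bgj,bij,bjn,bju,bjw,bnu,bnv,buv,buw,gjn,guw,ijn] rk=14  ker:juw,nuv
rk∂_2=14

rank∂_2=14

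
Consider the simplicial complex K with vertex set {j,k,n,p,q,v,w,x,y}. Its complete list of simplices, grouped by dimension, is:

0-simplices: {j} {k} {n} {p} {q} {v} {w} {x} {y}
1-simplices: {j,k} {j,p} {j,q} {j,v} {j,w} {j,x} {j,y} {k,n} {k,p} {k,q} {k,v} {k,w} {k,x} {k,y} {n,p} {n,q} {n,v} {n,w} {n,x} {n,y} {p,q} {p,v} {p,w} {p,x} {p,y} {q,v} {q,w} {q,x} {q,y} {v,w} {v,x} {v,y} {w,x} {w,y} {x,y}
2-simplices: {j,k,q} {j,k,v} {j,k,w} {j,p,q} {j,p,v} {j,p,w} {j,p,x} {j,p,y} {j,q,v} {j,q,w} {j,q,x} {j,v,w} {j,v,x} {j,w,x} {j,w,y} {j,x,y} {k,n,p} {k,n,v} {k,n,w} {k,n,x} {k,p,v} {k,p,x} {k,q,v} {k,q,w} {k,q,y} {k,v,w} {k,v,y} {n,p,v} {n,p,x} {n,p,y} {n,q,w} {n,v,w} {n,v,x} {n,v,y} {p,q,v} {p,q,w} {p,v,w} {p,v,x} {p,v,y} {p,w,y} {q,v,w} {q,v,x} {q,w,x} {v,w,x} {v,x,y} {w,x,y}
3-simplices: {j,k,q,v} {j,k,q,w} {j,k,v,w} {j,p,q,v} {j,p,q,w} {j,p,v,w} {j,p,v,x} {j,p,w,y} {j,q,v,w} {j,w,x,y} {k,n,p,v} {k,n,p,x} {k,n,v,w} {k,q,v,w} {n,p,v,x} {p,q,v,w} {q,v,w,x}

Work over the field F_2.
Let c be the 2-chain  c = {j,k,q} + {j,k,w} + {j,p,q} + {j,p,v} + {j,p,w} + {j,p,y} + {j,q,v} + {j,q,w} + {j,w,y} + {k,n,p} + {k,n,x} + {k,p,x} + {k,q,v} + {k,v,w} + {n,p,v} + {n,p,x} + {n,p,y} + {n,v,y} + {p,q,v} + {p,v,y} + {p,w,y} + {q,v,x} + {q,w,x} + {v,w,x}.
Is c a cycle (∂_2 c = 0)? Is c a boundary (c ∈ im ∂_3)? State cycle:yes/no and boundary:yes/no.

cycle:yes boundary:no

n_0=9 n_1=35 n_2=46 n_3=17  [Z2]
∂1: piv[jk,jp,jq,jv,jw,jx,jy,kn] rk=8  ker:kp,kq,kv,kw,kx,ky,np,nq,nv,nw,nx,ny,pq,pv,pw,px,py,qv,qw,qx,qy,vw,vx,vy,wx,wy,xy
∂2: piv[jkq,jkv,jkw,jpq,jpv,jpw,jpx,jpy,jqv,jqw,jqx,jvw,jvx,jwx,jwy,jxy,knp,knv,knw,knx,kpv,kpx,kqy,kvy,npy,nqw,nvy] rk=27  ker:kqv,kqw,kvw,npv,npx,nvw,nvx,pqv,pqw,pvw,pvx,pvy,pwy,qvw,qvx,qwx,vwx,vxy,wxy
∂3: piv[jkqv,jkqw,jkvw,jpqv,jpqw,jpvw,jpvx,jpwy,jqvw,jwxy,knpv,knpx,knvw,npvx,qvwx] rk=15  ker:kqvw,pqvw
∂2c = 0
c vs im∂3: residual ≠ 0 ⇒ not boundary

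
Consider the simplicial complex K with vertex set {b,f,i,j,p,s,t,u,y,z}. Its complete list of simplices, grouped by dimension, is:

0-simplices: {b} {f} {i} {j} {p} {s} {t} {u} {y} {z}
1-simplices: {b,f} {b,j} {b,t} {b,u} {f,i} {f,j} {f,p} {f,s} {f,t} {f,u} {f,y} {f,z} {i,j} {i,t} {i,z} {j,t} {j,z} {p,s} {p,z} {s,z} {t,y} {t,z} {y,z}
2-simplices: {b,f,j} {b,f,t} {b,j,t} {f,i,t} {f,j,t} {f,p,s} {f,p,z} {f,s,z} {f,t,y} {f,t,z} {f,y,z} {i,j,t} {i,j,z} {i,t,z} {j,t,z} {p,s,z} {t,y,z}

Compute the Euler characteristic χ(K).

χ(K)=4

n_0=10 n_1=23 n_2=17
χ=+10−23+17=4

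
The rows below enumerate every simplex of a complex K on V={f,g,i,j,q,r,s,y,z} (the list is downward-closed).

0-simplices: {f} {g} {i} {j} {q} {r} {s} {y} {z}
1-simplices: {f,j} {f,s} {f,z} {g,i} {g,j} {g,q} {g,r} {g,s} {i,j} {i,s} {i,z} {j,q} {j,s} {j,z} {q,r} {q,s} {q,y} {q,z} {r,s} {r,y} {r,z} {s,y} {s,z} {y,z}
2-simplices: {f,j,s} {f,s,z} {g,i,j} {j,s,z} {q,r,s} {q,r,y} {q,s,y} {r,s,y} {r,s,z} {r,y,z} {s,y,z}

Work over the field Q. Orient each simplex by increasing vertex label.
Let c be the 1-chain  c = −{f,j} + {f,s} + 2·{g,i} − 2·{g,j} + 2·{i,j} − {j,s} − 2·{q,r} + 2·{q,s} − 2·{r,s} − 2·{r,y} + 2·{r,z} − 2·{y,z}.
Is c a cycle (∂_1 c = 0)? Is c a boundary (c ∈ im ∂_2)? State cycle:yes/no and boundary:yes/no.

n_0=9 n_1=24 n_2=11  [Q]
∂1: piv[fj,fs,fz,gi,gj,gq,gr,qy] rk=8  ker:gs,ij,is,iz,jq,js,jz,qr,qs,qz,rs,ry,rz,sy,sz,yz
∂2: piv[fjs,fsz,gij,jsz,qrs,qry,qsy,rsz,ryz] rk=9  ker:rsy,syz
∂1c = 0
c vs im∂2: reduces to 0 ⇒ boundary

cycle:yes boundary:yes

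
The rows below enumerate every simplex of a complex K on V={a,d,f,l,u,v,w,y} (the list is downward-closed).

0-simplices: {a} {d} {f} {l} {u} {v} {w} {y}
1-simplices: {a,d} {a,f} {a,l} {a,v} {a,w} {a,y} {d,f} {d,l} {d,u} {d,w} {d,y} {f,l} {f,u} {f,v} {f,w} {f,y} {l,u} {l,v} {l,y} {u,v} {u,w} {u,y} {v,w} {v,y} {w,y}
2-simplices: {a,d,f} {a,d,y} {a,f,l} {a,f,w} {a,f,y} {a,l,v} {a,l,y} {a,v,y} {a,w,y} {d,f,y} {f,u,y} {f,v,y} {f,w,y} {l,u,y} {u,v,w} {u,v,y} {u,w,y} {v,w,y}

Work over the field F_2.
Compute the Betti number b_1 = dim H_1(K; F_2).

b_1=3

n_0=8 n_1=25 n_2=18  [Z2]
∂1: piv[ad,af,al,av,aw,ay,du] rk=7  ker:df,dl,dw,dy,fl,fu,fv,fw,fy,lu,lv,ly,uv,uw,uy,vw,vy,wy
∂2: piv[adf,ady,afl,afw,afy,alv,aly,avy,awy,fuy,fvy,luy,uvw,uvy,uwy] rk=15  ker:dfy,fwy,vwy
b_1=(25−7)−15=3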